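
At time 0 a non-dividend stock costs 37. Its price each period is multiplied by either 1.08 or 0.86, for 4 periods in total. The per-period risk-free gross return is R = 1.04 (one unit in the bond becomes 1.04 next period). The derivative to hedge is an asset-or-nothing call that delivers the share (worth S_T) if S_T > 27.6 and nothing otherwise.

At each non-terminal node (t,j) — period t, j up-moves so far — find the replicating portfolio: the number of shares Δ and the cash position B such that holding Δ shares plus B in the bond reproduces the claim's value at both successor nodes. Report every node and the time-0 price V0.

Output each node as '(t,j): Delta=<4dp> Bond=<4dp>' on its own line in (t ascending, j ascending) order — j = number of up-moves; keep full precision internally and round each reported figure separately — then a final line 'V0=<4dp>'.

Risk-neutral probability p* = (R−d)/(u−d) = (1.04−0.86)/(1.08−0.86) = 0.8182.
Payoff layer (t=4): V(4,0)=0.0000, V(4,1)=0.0000, V(4,2)=31.9188, V(4,3)=40.0840, V(4,4)=50.3381
(3,0): S=23.5341. Δ = (V_up−V_dn)/(S_up−S_dn) = (0.0000−0.0000)/(25.4168−20.2393) = 0.0000. V = [p*·0.0000 + (1−p*)·0.0000]/1.04 = 0.0000. B = V − Δ·S = 0.0000.
(3,1): S=29.5544. Δ = (V_up−V_dn)/(S_up−S_dn) = (31.9188−0.0000)/(31.9188−25.4168) = 4.9091. V = [p*·31.9188 + (1−p*)·0.0000]/1.04 = 25.1109. B = V − Δ·S = -119.9744.
(3,2): S=37.1148. Δ = (V_up−V_dn)/(S_up−S_dn) = (40.0840−31.9188)/(40.0840−31.9188) = 1.0000. V = [p*·40.0840 + (1−p*)·31.9188]/1.04 = 37.1148. B = V − Δ·S = 0.0000.
(3,3): S=46.6093. Δ = (V_up−V_dn)/(S_up−S_dn) = (50.3381−40.0840)/(50.3381−40.0840) = 1.0000. V = [p*·50.3381 + (1−p*)·40.0840]/1.04 = 46.6093. B = V − Δ·S = 0.0000.
(2,0): S=27.3652. Δ = (V_up−V_dn)/(S_up−S_dn) = (25.1109−0.0000)/(29.5544−23.5341) = 4.1710. V = [p*·25.1109 + (1−p*)·0.0000]/1.04 = 19.7551. B = V − Δ·S = -94.3855.
(2,1): S=34.3656. Δ = (V_up−V_dn)/(S_up−S_dn) = (37.1148−25.1109)/(37.1148−29.5544) = 1.5877. V = [p*·37.1148 + (1−p*)·25.1109]/1.04 = 33.5888. B = V − Δ·S = -20.9745.
(2,2): S=43.1568. Δ = (V_up−V_dn)/(S_up−S_dn) = (46.6093−37.1148)/(46.6093−37.1148) = 1.0000. V = [p*·46.6093 + (1−p*)·37.1148]/1.04 = 43.1568. B = V − Δ·S = 0.0000.
(1,0): S=31.8200. Δ = (V_up−V_dn)/(S_up−S_dn) = (33.5888−19.7551)/(34.3656−27.3652) = 1.9761. V = [p*·33.5888 + (1−p*)·19.7551]/1.04 = 29.8784. B = V − Δ·S = -33.0019.
(1,1): S=39.9600. Δ = (V_up−V_dn)/(S_up−S_dn) = (43.1568−33.5888)/(43.1568−34.3656) = 1.0884. V = [p*·43.1568 + (1−p*)·33.5888]/1.04 = 39.8242. B = V − Δ·S = -3.6669.
(0,0): S=37.0000. Δ = (V_up−V_dn)/(S_up−S_dn) = (39.8242−29.8784)/(39.9600−31.8200) = 1.2218. V = [p*·39.8242 + (1−p*)·29.8784]/1.04 = 36.5537. B = V − Δ·S = -8.6543.
Each (Δ,B) replicates both successor values, so the strategy is self-financing and V0 is arbitrage-free.

(0,0): Delta=1.2218 Bond=-8.6543
(1,0): Delta=1.9761 Bond=-33.0019
(1,1): Delta=1.0884 Bond=-3.6669
(2,0): Delta=4.1710 Bond=-94.3855
(2,1): Delta=1.5877 Bond=-20.9745
(2,2): Delta=1.0000 Bond=0.0000
(3,0): Delta=0.0000 Bond=0.0000
(3,1): Delta=4.9091 Bond=-119.9744
(3,2): Delta=1.0000 Bond=0.0000
(3,3): Delta=1.0000 Bond=0.0000
V0=36.5537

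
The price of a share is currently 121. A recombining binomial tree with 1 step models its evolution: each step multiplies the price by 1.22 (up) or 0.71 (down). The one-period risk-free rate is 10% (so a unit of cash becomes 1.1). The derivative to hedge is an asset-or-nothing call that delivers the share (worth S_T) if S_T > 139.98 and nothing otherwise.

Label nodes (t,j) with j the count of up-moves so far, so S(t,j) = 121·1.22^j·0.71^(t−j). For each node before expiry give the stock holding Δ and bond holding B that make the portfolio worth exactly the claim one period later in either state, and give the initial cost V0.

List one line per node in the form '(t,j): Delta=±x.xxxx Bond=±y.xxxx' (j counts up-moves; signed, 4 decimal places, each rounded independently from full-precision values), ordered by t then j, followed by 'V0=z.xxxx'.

Since d<R<u, set p* = (R−d)/(u−d) = 0.7647; price each node as the discounted p*-expectation of its children.
Payoff layer (t=1): V(1,0)=0.0000, V(1,1)=147.6200
Node (0,0) S=121.0000: V=(p*·147.6200+(1−p*)·0.0000)/1.1=102.6235; Δ=(147.6200−0.0000)/(147.6200−85.9100)=2.3922; B=V−Δ·S=-186.8275
Each (Δ,B) replicates both successor values, so the strategy is self-financing and V0 is arbitrage-free.

(0,0): Delta=2.3922 Bond=-186.8275
V0=102.6235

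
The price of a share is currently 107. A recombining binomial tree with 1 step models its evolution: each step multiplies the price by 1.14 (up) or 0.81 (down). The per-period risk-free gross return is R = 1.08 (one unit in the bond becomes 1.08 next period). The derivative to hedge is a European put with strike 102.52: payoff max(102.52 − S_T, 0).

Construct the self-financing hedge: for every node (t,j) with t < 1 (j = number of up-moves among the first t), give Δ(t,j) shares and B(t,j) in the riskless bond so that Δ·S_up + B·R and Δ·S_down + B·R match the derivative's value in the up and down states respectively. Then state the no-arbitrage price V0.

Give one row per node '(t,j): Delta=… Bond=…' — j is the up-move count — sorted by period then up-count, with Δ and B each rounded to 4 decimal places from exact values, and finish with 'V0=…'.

(0,0): Delta=-0.4489 Bond=50.6987
V0=2.6684

No-arbitrage ⇒ martingale measure with p* = (R−d)/(u−d) = 0.8182.
At expiry t=1: V(1,0)=15.8500, V(1,1)=0.0000
(0,0): S=107.0000. Δ = (V_up−V_dn)/(S_up−S_dn) = (0.0000−15.8500)/(121.9800−86.6700) = -0.4489. V = [p*·0.0000 + (1−p*)·15.8500]/1.08 = 2.6684. B = V − Δ·S = 50.6987.
Root portfolio cost Δ·107+B reproduces V0=2.6684.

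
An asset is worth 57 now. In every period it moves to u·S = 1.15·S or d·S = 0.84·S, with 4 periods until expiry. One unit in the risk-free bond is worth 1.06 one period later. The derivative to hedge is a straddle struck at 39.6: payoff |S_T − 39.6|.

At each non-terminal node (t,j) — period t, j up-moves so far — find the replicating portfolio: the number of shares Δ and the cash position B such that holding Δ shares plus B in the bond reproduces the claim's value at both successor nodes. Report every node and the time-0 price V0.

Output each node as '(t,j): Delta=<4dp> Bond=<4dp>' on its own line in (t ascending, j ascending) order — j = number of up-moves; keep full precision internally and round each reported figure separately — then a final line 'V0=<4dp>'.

The replicating-portfolio and risk-neutral prices coincide; use p* = (1.06−0.84)/(1.15−0.84) = 0.7097 for the latter.
Terminal payoffs: V(4,0)=11.2213, V(4,1)=0.7483, V(4,2)=13.5899, V(4,3)=33.2195, V(4,4)=60.0934
(3,0): S=33.7841. Δ = (V_up−V_dn)/(S_up−S_dn) = (0.7483−11.2213)/(38.8517−28.3787) = -1.0000. V = [p*·0.7483 + (1−p*)·11.2213]/1.06 = 3.5744. B = V − Δ·S = 37.3585.
(3,1): S=46.2521. Δ = (V_up−V_dn)/(S_up−S_dn) = (13.5899−0.7483)/(53.1899−38.8517) = 0.8956. V = [p*·13.5899 + (1−p*)·0.7483]/1.06 = 9.3035. B = V − Δ·S = -32.1212.
(3,2): S=63.3213. Δ = (V_up−V_dn)/(S_up−S_dn) = (33.2195−13.5899)/(72.8195−53.1899) = 1.0000. V = [p*·33.2195 + (1−p*)·13.5899]/1.06 = 25.9628. B = V − Δ·S = -37.3585.
(3,3): S=86.6899. Δ = (V_up−V_dn)/(S_up−S_dn) = (60.0934−33.2195)/(99.6934−72.8195) = 1.0000. V = [p*·60.0934 + (1−p*)·33.2195]/1.06 = 49.3314. B = V − Δ·S = -37.3585.
(2,0): S=40.2192. Δ = (V_up−V_dn)/(S_up−S_dn) = (9.3035−3.5744)/(46.2521−33.7841) = 0.4595. V = [p*·9.3035 + (1−p*)·3.5744]/1.06 = 7.2077. B = V − Δ·S = -11.2733.
(2,1): S=55.0620. Δ = (V_up−V_dn)/(S_up−S_dn) = (25.9628−9.3035)/(63.3213−46.2521) = 0.9760. V = [p*·25.9628 + (1−p*)·9.3035]/1.06 = 19.9304. B = V − Δ·S = -33.8094.
(2,2): S=75.3825. Δ = (V_up−V_dn)/(S_up−S_dn) = (49.3314−25.9628)/(86.6899−63.3213) = 1.0000. V = [p*·49.3314 + (1−p*)·25.9628]/1.06 = 40.1386. B = V − Δ·S = -35.2439.
(1,0): S=47.8800. Δ = (V_up−V_dn)/(S_up−S_dn) = (19.9304−7.2077)/(55.0620−40.2192) = 0.8572. V = [p*·19.9304 + (1−p*)·7.2077]/1.06 = 15.3177. B = V − Δ·S = -25.7233.
(1,1): S=65.5500. Δ = (V_up−V_dn)/(S_up−S_dn) = (40.1386−19.9304)/(75.3825−55.0620) = 0.9945. V = [p*·40.1386 + (1−p*)·19.9304]/1.06 = 32.3318. B = V − Δ·S = -32.8560.
(0,0): S=57.0000. Δ = (V_up−V_dn)/(S_up−S_dn) = (32.3318−15.3177)/(65.5500−47.8800) = 0.9629. V = [p*·32.3318 + (1−p*)·15.3177]/1.06 = 25.8417. B = V − Δ·S = -29.0427.
Check: Δ(0,0)·S0 + B(0,0) = 25.8417 = V0.

(0,0): Delta=0.9629 Bond=-29.0427
(1,0): Delta=0.8572 Bond=-25.7233
(1,1): Delta=0.9945 Bond=-32.8560
(2,0): Delta=0.4595 Bond=-11.2733
(2,1): Delta=0.9760 Bond=-33.8094
(2,2): Delta=1.0000 Bond=-35.2439
(3,0): Delta=-1.0000 Bond=37.3585
(3,1): Delta=0.8956 Bond=-32.1212
(3,2): Delta=1.0000 Bond=-37.3585
(3,3): Delta=1.0000 Bond=-37.3585
V0=25.8417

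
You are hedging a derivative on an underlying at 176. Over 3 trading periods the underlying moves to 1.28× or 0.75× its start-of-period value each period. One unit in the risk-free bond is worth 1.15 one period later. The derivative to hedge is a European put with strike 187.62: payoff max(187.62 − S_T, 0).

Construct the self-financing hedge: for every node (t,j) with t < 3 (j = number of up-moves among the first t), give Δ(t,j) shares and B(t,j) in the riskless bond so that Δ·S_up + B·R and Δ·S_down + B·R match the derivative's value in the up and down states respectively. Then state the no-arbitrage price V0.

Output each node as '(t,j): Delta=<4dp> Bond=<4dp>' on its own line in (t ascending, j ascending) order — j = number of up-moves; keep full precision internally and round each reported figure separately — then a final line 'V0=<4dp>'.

(0,0): Delta=-0.2084 Bond=43.2266
(1,0): Delta=-0.7313 Bond=118.7321
(1,1): Delta=-0.1088 Bond=27.2787
(2,0): Delta=-1.0000 Bond=163.1478
(2,1): Delta=-0.6801 Bond=127.8950
(2,2): Delta=0.0000 Bond=0.0000
V0=6.5547

Risk-neutral probability p* = (R−d)/(u−d) = (1.15−0.75)/(1.28−0.75) = 0.7547.
Payoff layer (t=3): V(3,0)=113.3700, V(3,1)=60.9000, V(3,2)=0.0000, V(3,3)=0.0000
  t=2,j=0: stock 99.0000 → up 126.7200 (V=60.9000), down 74.2500 (V=113.3700). Price 64.1478; hedge Δ=-1.0000, bond B=163.1478.
  t=2,j=1: stock 168.9600 → up 216.2688 (V=0.0000), down 126.7200 (V=60.9000). Price 12.9893; hedge Δ=-0.6801, bond B=127.8950.
  t=2,j=2: stock 288.3584 → up 369.0988 (V=0.0000), down 216.2688 (V=0.0000). Price 0.0000; hedge Δ=0.0000, bond B=0.0000.
  t=1,j=0: stock 132.0000 → up 168.9600 (V=12.9893), down 99.0000 (V=64.1478). Price 22.2066; hedge Δ=-0.7313, bond B=118.7321.
  t=1,j=1: stock 225.2800 → up 288.3584 (V=0.0000), down 168.9600 (V=12.9893). Price 2.7705; hedge Δ=-0.1088, bond B=27.2787.
  t=0,j=0: stock 176.0000 → up 225.2800 (V=2.7705), down 132.0000 (V=22.2066). Price 6.5547; hedge Δ=-0.2084, bond B=43.2266.
The time-0 hedge costs 6.5547, which is the no-arbitrage price.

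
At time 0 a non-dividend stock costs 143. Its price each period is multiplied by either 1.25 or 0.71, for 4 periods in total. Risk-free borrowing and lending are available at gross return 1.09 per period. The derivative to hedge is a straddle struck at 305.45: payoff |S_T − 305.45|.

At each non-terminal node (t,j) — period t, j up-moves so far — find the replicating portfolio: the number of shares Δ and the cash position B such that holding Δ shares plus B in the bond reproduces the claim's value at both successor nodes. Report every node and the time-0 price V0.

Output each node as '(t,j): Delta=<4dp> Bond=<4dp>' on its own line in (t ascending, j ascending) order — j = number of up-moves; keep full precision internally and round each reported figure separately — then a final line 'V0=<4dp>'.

Since d<R<u, set p* = (R−d)/(u−d) = 0.7037; price each node as the discounted p*-expectation of its children.
At expiry t=4: V(4,0)=269.1113, V(4,1)=241.4734, V(4,2)=192.8152, V(4,3)=107.1492, V(4,4)=43.6711
Node (3,0) S=51.1813: V=(p*·241.4734+(1−p*)·269.1113)/1.09=229.0481; Δ=(241.4734−269.1113)/(63.9766−36.3387)=-1.0000; B=V−Δ·S=280.2294
Node (3,1) S=90.1079: V=(p*·192.8152+(1−p*)·241.4734)/1.09=190.1215; Δ=(192.8152−241.4734)/(112.6348−63.9766)=-1.0000; B=V−Δ·S=280.2294
Node (3,2) S=158.6406: V=(p*·107.1492+(1−p*)·192.8152)/1.09=121.5887; Δ=(107.1492−192.8152)/(198.3008−112.6348)=-1.0000; B=V−Δ·S=280.2294
Node (3,3) S=279.2969: V=(p*·43.6711+(1−p*)·107.1492)/1.09=57.3206; Δ=(43.6711−107.1492)/(349.1211−198.3008)=-0.4209; B=V−Δ·S=174.8727
Node (2,0) S=72.0863: V=(p*·190.1215+(1−p*)·229.0481)/1.09=185.0049; Δ=(190.1215−229.0481)/(90.1079−51.1813)=-1.0000; B=V−Δ·S=257.0912
Node (2,1) S=126.9125: V=(p*·121.5887+(1−p*)·190.1215)/1.09=130.1787; Δ=(121.5887−190.1215)/(158.6406−90.1079)=-1.0000; B=V−Δ·S=257.0912
Node (2,2) S=223.4375: V=(p*·57.3206+(1−p*)·121.5887)/1.09=70.0578; Δ=(57.3206−121.5887)/(279.2969−158.6406)=-0.5327; B=V−Δ·S=189.0729
Node (1,0) S=101.5300: V=(p*·130.1787+(1−p*)·185.0049)/1.09=134.3334; Δ=(130.1787−185.0049)/(126.9125−72.0863)=-1.0000; B=V−Δ·S=235.8634
Node (1,1) S=178.7500: V=(p*·70.0578+(1−p*)·130.1787)/1.09=80.6159; Δ=(70.0578−130.1787)/(223.4375−126.9125)=-0.6229; B=V−Δ·S=191.9509
Node (0,0) S=143.0000: V=(p*·80.6159+(1−p*)·134.3334)/1.09=88.5617; Δ=(80.6159−134.3334)/(178.7500−101.5300)=-0.6956; B=V−Δ·S=188.0385
Root portfolio cost Δ·143+B reproduces V0=88.5617.

(0,0): Delta=-0.6956 Bond=188.0385
(1,0): Delta=-1.0000 Bond=235.8634
(1,1): Delta=-0.6229 Bond=191.9509
(2,0): Delta=-1.0000 Bond=257.0912
(2,1): Delta=-1.0000 Bond=257.0912
(2,2): Delta=-0.5327 Bond=189.0729
(3,0): Delta=-1.0000 Bond=280.2294
(3,1): Delta=-1.0000 Bond=280.2294
(3,2): Delta=-1.0000 Bond=280.2294
(3,3): Delta=-0.4209 Bond=174.8727
V0=88.5617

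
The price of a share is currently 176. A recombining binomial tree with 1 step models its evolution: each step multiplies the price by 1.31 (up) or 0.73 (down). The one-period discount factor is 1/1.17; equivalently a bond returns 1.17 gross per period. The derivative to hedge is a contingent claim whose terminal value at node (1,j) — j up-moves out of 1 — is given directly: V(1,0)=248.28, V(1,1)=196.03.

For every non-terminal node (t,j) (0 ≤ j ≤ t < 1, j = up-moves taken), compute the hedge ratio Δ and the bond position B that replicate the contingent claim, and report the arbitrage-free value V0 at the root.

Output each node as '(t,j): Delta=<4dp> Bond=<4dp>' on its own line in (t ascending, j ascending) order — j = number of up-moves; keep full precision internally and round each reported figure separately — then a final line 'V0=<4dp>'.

(0,0): Delta=-0.5119 Bond=268.4128
V0=178.3266

Risk-neutral probability p* = (R−d)/(u−d) = (1.17−0.73)/(1.31−0.73) = 0.7586.
Payoff layer (t=1): V(1,0)=248.2800, V(1,1)=196.0300
  t=0,j=0: stock 176.0000 → up 230.5600 (V=196.0300), down 128.4800 (V=248.2800). Price 178.3266; hedge Δ=-0.5119, bond B=268.4128.
Root portfolio cost Δ·176+B reproduces V0=178.3266.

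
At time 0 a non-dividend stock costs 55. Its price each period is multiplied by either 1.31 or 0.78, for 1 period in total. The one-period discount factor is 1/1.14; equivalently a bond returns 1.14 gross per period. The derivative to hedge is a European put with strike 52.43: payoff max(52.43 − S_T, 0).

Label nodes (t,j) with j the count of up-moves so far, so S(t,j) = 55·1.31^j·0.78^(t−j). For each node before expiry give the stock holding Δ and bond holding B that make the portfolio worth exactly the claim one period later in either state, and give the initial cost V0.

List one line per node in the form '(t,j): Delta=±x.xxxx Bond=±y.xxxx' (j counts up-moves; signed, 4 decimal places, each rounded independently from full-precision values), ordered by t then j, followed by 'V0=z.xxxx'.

(0,0): Delta=-0.3269 Bond=20.6625
V0=2.6814

No-arbitrage ⇒ martingale measure with p* = (R−d)/(u−d) = 0.6792.
Terminal values V(1,·): V(1,0)=9.5300, V(1,1)=0.0000
Node (0,0) S=55.0000: V=(p*·0.0000+(1−p*)·9.5300)/1.14=2.6814; Δ=(0.0000−9.5300)/(72.0500−42.9000)=-0.3269; B=V−Δ·S=20.6625
Self-financing check: at every node Δ·S+B equals the discounted successor values.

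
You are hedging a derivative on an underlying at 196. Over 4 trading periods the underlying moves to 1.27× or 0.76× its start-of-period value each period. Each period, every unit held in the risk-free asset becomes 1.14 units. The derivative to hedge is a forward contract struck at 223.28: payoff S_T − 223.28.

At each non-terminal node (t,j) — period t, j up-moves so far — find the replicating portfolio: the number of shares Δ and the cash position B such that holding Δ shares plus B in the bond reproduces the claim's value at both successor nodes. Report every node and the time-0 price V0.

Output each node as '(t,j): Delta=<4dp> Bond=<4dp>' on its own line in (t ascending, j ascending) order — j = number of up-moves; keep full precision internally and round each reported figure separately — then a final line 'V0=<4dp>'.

No-arbitrage ⇒ martingale measure with p* = (R−d)/(u−d) = 0.7451.
Payoff layer (t=4): V(4,0)=-157.8901, V(4,1)=-114.0101, V(4,2)=-40.6842, V(4,3)=81.8471, V(4,4)=286.6035
  t=3,j=0: stock 86.0393 → up 109.2699 (V=-114.0101), down 65.3899 (V=-157.8901). Price -109.8204; hedge Δ=1.0000, bond B=-195.8596.
  t=3,j=1: stock 143.7762 → up 182.5958 (V=-40.6842), down 109.2699 (V=-114.0101). Price -52.0835; hedge Δ=1.0000, bond B=-195.8596.
  t=3,j=2: stock 240.2576 → up 305.1271 (V=81.8471), down 182.5958 (V=-40.6842). Price 44.3979; hedge Δ=1.0000, bond B=-195.8596.
  t=3,j=3: stock 401.4831 → up 509.8835 (V=286.6035), down 305.1271 (V=81.8471). Price 205.6234; hedge Δ=1.0000, bond B=-195.8596.
  t=2,j=0: stock 113.2096 → up 143.7762 (V=-52.0835), down 86.0393 (V=-109.8204). Price -58.5971; hedge Δ=1.0000, bond B=-171.8067.
  t=2,j=1: stock 189.1792 → up 240.2576 (V=44.3979), down 143.7762 (V=-52.0835). Price 17.3725; hedge Δ=1.0000, bond B=-171.8067.
  t=2,j=2: stock 316.1284 → up 401.4831 (V=205.6234), down 240.2576 (V=44.3979). Price 144.3217; hedge Δ=1.0000, bond B=-171.8067.
  t=1,j=0: stock 148.9600 → up 189.1792 (V=17.3725), down 113.2096 (V=-58.5971). Price -1.7476; hedge Δ=1.0000, bond B=-150.7076.
  t=1,j=1: stock 248.9200 → up 316.1284 (V=144.3217), down 189.1792 (V=17.3725). Price 98.2124; hedge Δ=1.0000, bond B=-150.7076.
  t=0,j=0: stock 196.0000 → up 248.9200 (V=98.2124), down 148.9600 (V=-1.7476). Price 63.8003; hedge Δ=1.0000, bond B=-132.1997.
Root portfolio cost Δ·196+B reproduces V0=63.8003.

(0,0): Delta=1.0000 Bond=-132.1997
(1,0): Delta=1.0000 Bond=-150.7076
(1,1): Delta=1.0000 Bond=-150.7076
(2,0): Delta=1.0000 Bond=-171.8067
(2,1): Delta=1.0000 Bond=-171.8067
(2,2): Delta=1.0000 Bond=-171.8067
(3,0): Delta=1.0000 Bond=-195.8596
(3,1): Delta=1.0000 Bond=-195.8596
(3,2): Delta=1.0000 Bond=-195.8596
(3,3): Delta=1.0000 Bond=-195.8596
V0=63.8003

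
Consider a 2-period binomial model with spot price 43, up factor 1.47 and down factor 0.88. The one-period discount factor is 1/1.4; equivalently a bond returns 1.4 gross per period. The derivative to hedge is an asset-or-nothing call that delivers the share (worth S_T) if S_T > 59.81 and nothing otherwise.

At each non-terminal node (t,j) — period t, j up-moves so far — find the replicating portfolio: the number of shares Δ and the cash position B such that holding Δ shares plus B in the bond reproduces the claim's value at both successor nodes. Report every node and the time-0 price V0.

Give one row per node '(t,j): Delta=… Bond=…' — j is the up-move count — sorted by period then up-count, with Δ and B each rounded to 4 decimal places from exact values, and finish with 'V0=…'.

(0,0): Delta=2.3057 Bond=-62.3202
(1,0): Delta=0.0000 Bond=0.0000
(1,1): Delta=2.4915 Bond=-98.9933
V0=36.8256

The replicating-portfolio and risk-neutral prices coincide; use p* = (1.4−0.88)/(1.47−0.88) = 0.8814 for the latter.
Terminal values V(2,·): V(2,0)=0.0000, V(2,1)=0.0000, V(2,2)=92.9187
Node (1,0) S=37.8400: V=(p*·0.0000+(1−p*)·0.0000)/1.4=0.0000; Δ=(0.0000−0.0000)/(55.6248−33.2992)=0.0000; B=V−Δ·S=0.0000
Node (1,1) S=63.2100: V=(p*·92.9187+(1−p*)·0.0000)/1.4=58.4960; Δ=(92.9187−0.0000)/(92.9187−55.6248)=2.4915; B=V−Δ·S=-98.9933
Node (0,0) S=43.0000: V=(p*·58.4960+(1−p*)·0.0000)/1.4=36.8256; Δ=(58.4960−0.0000)/(63.2100−37.8400)=2.3057; B=V−Δ·S=-62.3202
The time-0 hedge costs 36.8256, which is the no-arbitrage price.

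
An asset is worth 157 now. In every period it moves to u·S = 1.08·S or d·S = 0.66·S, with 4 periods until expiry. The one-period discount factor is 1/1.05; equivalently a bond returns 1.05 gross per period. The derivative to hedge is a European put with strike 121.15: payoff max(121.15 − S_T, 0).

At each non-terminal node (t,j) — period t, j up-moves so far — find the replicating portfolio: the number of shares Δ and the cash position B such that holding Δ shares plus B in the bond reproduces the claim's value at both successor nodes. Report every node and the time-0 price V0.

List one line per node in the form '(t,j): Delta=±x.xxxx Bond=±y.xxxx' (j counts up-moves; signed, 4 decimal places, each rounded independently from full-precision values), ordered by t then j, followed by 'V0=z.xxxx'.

The replicating-portfolio and risk-neutral prices coincide; use p* = (1.05−0.66)/(1.08−0.66) = 0.9286 for the latter.
Payoff layer (t=4): V(4,0)=91.3597, V(4,1)=72.4022, V(4,2)=41.3808, V(4,3)=0.0000, V(4,4)=0.0000
Node (3,0) S=45.1369: V=(p*·72.4022+(1−p*)·91.3597)/1.05=70.2441; Δ=(72.4022−91.3597)/(48.7478−29.7903)=-1.0000; B=V−Δ·S=115.3810
Node (3,1) S=73.8603: V=(p*·41.3808+(1−p*)·72.4022)/1.05=41.5206; Δ=(41.3808−72.4022)/(79.7692−48.7478)=-1.0000; B=V−Δ·S=115.3810
Node (3,2) S=120.8624: V=(p*·0.0000+(1−p*)·41.3808)/1.05=2.8150; Δ=(0.0000−41.3808)/(130.5314−79.7692)=-0.8152; B=V−Δ·S=101.3408
Node (3,3) S=197.7748: V=(p*·0.0000+(1−p*)·0.0000)/1.05=0.0000; Δ=(0.0000−0.0000)/(213.5968−130.5314)=0.0000; B=V−Δ·S=0.0000
Node (2,0) S=68.3892: V=(p*·41.5206+(1−p*)·70.2441)/1.05=41.4974; Δ=(41.5206−70.2441)/(73.8603−45.1369)=-1.0000; B=V−Δ·S=109.8866
Node (2,1) S=111.9096: V=(p*·2.8150+(1−p*)·41.5206)/1.05=5.3140; Δ=(2.8150−41.5206)/(120.8624−73.8603)=-0.8235; B=V−Δ·S=97.4702
Node (2,2) S=183.1248: V=(p*·0.0000+(1−p*)·2.8150)/1.05=0.1915; Δ=(0.0000−2.8150)/(197.7748−120.8624)=-0.0366; B=V−Δ·S=6.8939
Node (1,0) S=103.6200: V=(p*·5.3140+(1−p*)·41.4974)/1.05=7.5224; Δ=(5.3140−41.4974)/(111.9096−68.3892)=-0.8314; B=V−Δ·S=93.6734
Node (1,1) S=169.5600: V=(p*·0.1915+(1−p*)·5.3140)/1.05=0.5308; Δ=(0.1915−5.3140)/(183.1248−111.9096)=-0.0719; B=V−Δ·S=12.7273
Node (0,0) S=157.0000: V=(p*·0.5308+(1−p*)·7.5224)/1.05=0.9812; Δ=(0.5308−7.5224)/(169.5600−103.6200)=-0.1060; B=V−Δ·S=17.6278
Each (Δ,B) replicates both successor values, so the strategy is self-financing and V0 is arbitrage-free.

(0,0): Delta=-0.1060 Bond=17.6278
(1,0): Delta=-0.8314 Bond=93.6734
(1,1): Delta=-0.0719 Bond=12.7273
(2,0): Delta=-1.0000 Bond=109.8866
(2,1): Delta=-0.8235 Bond=97.4702
(2,2): Delta=-0.0366 Bond=6.8939
(3,0): Delta=-1.0000 Bond=115.3810
(3,1): Delta=-1.0000 Bond=115.3810
(3,2): Delta=-0.8152 Bond=101.3408
(3,3): Delta=0.0000 Bond=0.0000
V0=0.9812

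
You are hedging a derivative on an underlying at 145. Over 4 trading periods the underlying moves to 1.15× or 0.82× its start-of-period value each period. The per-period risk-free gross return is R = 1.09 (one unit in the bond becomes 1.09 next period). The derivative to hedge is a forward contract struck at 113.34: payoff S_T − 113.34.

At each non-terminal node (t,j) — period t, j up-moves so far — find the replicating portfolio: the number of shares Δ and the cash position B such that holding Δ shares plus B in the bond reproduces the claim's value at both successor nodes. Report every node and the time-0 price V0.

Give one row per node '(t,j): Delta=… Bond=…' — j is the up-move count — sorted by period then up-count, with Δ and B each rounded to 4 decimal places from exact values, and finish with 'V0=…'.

Risk-neutral probability p* = (R−d)/(u−d) = (1.09−0.82)/(1.15−0.82) = 0.8182.
Terminal payoffs: V(4,0)=-47.7823, V(4,1)=-21.3994, V(4,2)=15.6011, V(4,3)=67.4920, V(4,4)=140.2659
Node (3,0) S=79.9484: V=(p*·-21.3994+(1−p*)·-47.7823)/1.09=-24.0333; Δ=(-21.3994−-47.7823)/(91.9406−65.5577)=1.0000; B=V−Δ·S=-103.9817
Node (3,1) S=112.1227: V=(p*·15.6011+(1−p*)·-21.3994)/1.09=8.1410; Δ=(15.6011−-21.3994)/(128.9411−91.9406)=1.0000; B=V−Δ·S=-103.9817
Node (3,2) S=157.2452: V=(p*·67.4920+(1−p*)·15.6011)/1.09=53.2636; Δ=(67.4920−15.6011)/(180.8320−128.9411)=1.0000; B=V−Δ·S=-103.9817
Node (3,3) S=220.5269: V=(p*·140.2659+(1−p*)·67.4920)/1.09=116.5452; Δ=(140.2659−67.4920)/(253.6059−180.8320)=1.0000; B=V−Δ·S=-103.9817
Node (2,0) S=97.4980: V=(p*·8.1410+(1−p*)·-24.0333)/1.09=2.1020; Δ=(8.1410−-24.0333)/(112.1227−79.9484)=1.0000; B=V−Δ·S=-95.3960
Node (2,1) S=136.7350: V=(p*·53.2636+(1−p*)·8.1410)/1.09=41.3390; Δ=(53.2636−8.1410)/(157.2452−112.1227)=1.0000; B=V−Δ·S=-95.3960
Node (2,2) S=191.7625: V=(p*·116.5452+(1−p*)·53.2636)/1.09=96.3665; Δ=(116.5452−53.2636)/(220.5269−157.2452)=1.0000; B=V−Δ·S=-95.3960
Node (1,0) S=118.9000: V=(p*·41.3390+(1−p*)·2.1020)/1.09=31.3807; Δ=(41.3390−2.1020)/(136.7350−97.4980)=1.0000; B=V−Δ·S=-87.5193
Node (1,1) S=166.7500: V=(p*·96.3665+(1−p*)·41.3390)/1.09=79.2307; Δ=(96.3665−41.3390)/(191.7625−136.7350)=1.0000; B=V−Δ·S=-87.5193
Node (0,0) S=145.0000: V=(p*·79.2307+(1−p*)·31.3807)/1.09=64.7071; Δ=(79.2307−31.3807)/(166.7500−118.9000)=1.0000; B=V−Δ·S=-80.2929
The time-0 hedge costs 64.7071, which is the no-arbitrage price.

(0,0): Delta=1.0000 Bond=-80.2929
(1,0): Delta=1.0000 Bond=-87.5193
(1,1): Delta=1.0000 Bond=-87.5193
(2,0): Delta=1.0000 Bond=-95.3960
(2,1): Delta=1.0000 Bond=-95.3960
(2,2): Delta=1.0000 Bond=-95.3960
(3,0): Delta=1.0000 Bond=-103.9817
(3,1): Delta=1.0000 Bond=-103.9817
(3,2): Delta=1.0000 Bond=-103.9817
(3,3): Delta=1.0000 Bond=-103.9817
V0=64.7071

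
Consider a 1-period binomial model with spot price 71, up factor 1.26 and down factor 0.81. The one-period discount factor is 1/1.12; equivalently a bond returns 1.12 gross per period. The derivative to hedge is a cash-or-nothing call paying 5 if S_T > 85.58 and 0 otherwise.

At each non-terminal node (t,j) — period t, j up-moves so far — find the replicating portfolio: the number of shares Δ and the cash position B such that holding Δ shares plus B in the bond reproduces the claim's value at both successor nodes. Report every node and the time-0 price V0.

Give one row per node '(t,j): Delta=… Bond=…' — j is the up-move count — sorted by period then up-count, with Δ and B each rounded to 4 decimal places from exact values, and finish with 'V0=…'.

Since d<R<u, set p* = (R−d)/(u−d) = 0.6889; price each node as the discounted p*-expectation of its children.
Terminal payoffs: V(1,0)=0.0000, V(1,1)=5.0000
(0,0): S=71.0000. Δ = (V_up−V_dn)/(S_up−S_dn) = (5.0000−0.0000)/(89.4600−57.5100) = 0.1565. V = [p*·5.0000 + (1−p*)·0.0000]/1.12 = 3.0754. B = V − Δ·S = -8.0357.
Self-financing check: at every node Δ·S+B equals the discounted successor values.

(0,0): Delta=0.1565 Bond=-8.0357
V0=3.0754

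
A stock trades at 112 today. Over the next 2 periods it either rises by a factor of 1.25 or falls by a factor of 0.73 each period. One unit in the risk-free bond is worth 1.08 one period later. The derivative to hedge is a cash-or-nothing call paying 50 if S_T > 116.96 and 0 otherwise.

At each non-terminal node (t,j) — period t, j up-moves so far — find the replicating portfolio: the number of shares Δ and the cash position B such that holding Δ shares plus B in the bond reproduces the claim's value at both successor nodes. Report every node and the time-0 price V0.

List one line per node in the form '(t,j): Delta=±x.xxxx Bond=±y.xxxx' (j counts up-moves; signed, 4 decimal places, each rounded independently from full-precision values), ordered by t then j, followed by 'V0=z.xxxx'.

(0,0): Delta=0.5350 Bond=-40.5048
(1,0): Delta=0.0000 Bond=0.0000
(1,1): Delta=0.6868 Bond=-64.9929
V0=19.4201

Since d<R<u, set p* = (R−d)/(u−d) = 0.6731; price each node as the discounted p*-expectation of its children.
At expiry t=2: V(2,0)=0.0000, V(2,1)=0.0000, V(2,2)=50.0000
(1,0): S=81.7600. Δ = (V_up−V_dn)/(S_up−S_dn) = (0.0000−0.0000)/(102.2000−59.6848) = 0.0000. V = [p*·0.0000 + (1−p*)·0.0000]/1.08 = 0.0000. B = V − Δ·S = 0.0000.
(1,1): S=140.0000. Δ = (V_up−V_dn)/(S_up−S_dn) = (50.0000−0.0000)/(175.0000−102.2000) = 0.6868. V = [p*·50.0000 + (1−p*)·0.0000]/1.08 = 31.1610. B = V − Δ·S = -64.9929.
(0,0): S=112.0000. Δ = (V_up−V_dn)/(S_up−S_dn) = (31.1610−0.0000)/(140.0000−81.7600) = 0.5350. V = [p*·31.1610 + (1−p*)·0.0000]/1.08 = 19.4201. B = V − Δ·S = -40.5048.
Root portfolio cost Δ·112+B reproduces V0=19.4201.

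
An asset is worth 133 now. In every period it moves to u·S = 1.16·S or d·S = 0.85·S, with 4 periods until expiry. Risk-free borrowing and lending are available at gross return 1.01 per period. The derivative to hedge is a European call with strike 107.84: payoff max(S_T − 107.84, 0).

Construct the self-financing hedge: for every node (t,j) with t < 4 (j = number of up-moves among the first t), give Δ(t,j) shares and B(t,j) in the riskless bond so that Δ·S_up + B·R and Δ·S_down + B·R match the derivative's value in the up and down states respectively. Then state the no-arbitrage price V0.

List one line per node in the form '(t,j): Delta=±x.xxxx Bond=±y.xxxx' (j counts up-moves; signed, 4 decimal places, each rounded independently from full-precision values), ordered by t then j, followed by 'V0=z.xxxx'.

(0,0): Delta=0.8207 Bond=-74.8237
(1,0): Delta=0.6512 Bond=-56.4113
(1,1): Delta=0.9372 Bond=-93.5351
(2,0): Delta=0.3682 Bond=-29.7745
(2,1): Delta=0.8457 Bond=-82.4762
(2,2): Delta=1.0000 Bond=-105.7151
(3,0): Delta=0.0000 Bond=0.0000
(3,1): Delta=0.6211 Bond=-58.2650
(3,2): Delta=1.0000 Bond=-106.7723
(3,3): Delta=1.0000 Bond=-106.7723
V0=34.3342

The replicating-portfolio and risk-neutral prices coincide; use p* = (1.01−0.85)/(1.16−0.85) = 0.5161 for the latter.
Payoff layer (t=4): V(4,0)=0.0000, V(4,1)=0.0000, V(4,2)=21.4621, V(4,3)=68.6193, V(4,4)=132.9750
  t=3,j=0: stock 81.6786 → up 94.7472 (V=0.0000), down 69.4268 (V=0.0000). Price 0.0000; hedge Δ=0.0000, bond B=0.0000.
  t=3,j=1: stock 111.4673 → up 129.3021 (V=21.4621), down 94.7472 (V=0.0000). Price 10.9675; hedge Δ=0.6211, bond B=-58.2650.
  t=3,j=2: stock 152.1201 → up 176.4593 (V=68.6193), down 129.3021 (V=21.4621). Price 45.3478; hedge Δ=1.0000, bond B=-106.7723.
  t=3,j=3: stock 207.5992 → up 240.8150 (V=132.9750), down 176.4593 (V=68.6193). Price 100.8269; hedge Δ=1.0000, bond B=-106.7723.
  t=2,j=0: stock 96.0925 → up 111.4673 (V=10.9675), down 81.6786 (V=0.0000). Price 5.6046; hedge Δ=0.3682, bond B=-29.7745.
  t=2,j=1: stock 131.1380 → up 152.1201 (V=45.3478), down 111.4673 (V=10.9675). Price 28.4279; hedge Δ=0.8457, bond B=-82.4762.
  t=2,j=2: stock 178.9648 → up 207.5992 (V=100.8269), down 152.1201 (V=45.3478). Price 73.2497; hedge Δ=1.0000, bond B=-105.7151.
  t=1,j=0: stock 113.0500 → up 131.1380 (V=28.4279), down 96.0925 (V=5.6046). Price 17.2123; hedge Δ=0.6512, bond B=-56.4113.
  t=1,j=1: stock 154.2800 → up 178.9648 (V=73.2497), down 131.1380 (V=28.4279). Price 51.0512; hedge Δ=0.9372, bond B=-93.5351.
  t=0,j=0: stock 133.0000 → up 154.2800 (V=51.0512), down 113.0500 (V=17.2123). Price 34.3342; hedge Δ=0.8207, bond B=-74.8237.
Self-financing check: at every node Δ·S+B equals the discounted successor values.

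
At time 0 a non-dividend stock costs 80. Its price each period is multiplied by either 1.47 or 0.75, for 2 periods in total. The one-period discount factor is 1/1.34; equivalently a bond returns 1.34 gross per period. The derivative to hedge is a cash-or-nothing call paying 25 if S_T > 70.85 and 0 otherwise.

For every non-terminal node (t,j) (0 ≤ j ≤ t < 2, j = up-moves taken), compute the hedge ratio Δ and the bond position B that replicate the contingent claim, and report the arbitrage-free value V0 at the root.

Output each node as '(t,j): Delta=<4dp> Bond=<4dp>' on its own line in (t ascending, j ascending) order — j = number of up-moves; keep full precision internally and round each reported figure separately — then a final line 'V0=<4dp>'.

Under the risk-neutral measure, an up-move has probability p* = (R−d)/(u−d) = 0.8194 and values discount at R = 1.34.
Payoff layer (t=2): V(2,0)=0.0000, V(2,1)=25.0000, V(2,2)=25.0000
(1,0): S=60.0000. Δ = (V_up−V_dn)/(S_up−S_dn) = (25.0000−0.0000)/(88.2000−45.0000) = 0.5787. V = [p*·25.0000 + (1−p*)·0.0000]/1.34 = 15.2881. B = V − Δ·S = -19.4341.
(1,1): S=117.6000. Δ = (V_up−V_dn)/(S_up−S_dn) = (25.0000−25.0000)/(172.8720−88.2000) = 0.0000. V = [p*·25.0000 + (1−p*)·25.0000]/1.34 = 18.6567. B = V − Δ·S = 18.6567.
(0,0): S=80.0000. Δ = (V_up−V_dn)/(S_up−S_dn) = (18.6567−15.2881)/(117.6000−60.0000) = 0.0585. V = [p*·18.6567 + (1−p*)·15.2881]/1.34 = 13.4690. B = V − Δ·S = 8.7905.
Root portfolio cost Δ·80+B reproduces V0=13.4690.

(0,0): Delta=0.0585 Bond=8.7905
(1,0): Delta=0.5787 Bond=-19.4341
(1,1): Delta=0.0000 Bond=18.6567
V0=13.4690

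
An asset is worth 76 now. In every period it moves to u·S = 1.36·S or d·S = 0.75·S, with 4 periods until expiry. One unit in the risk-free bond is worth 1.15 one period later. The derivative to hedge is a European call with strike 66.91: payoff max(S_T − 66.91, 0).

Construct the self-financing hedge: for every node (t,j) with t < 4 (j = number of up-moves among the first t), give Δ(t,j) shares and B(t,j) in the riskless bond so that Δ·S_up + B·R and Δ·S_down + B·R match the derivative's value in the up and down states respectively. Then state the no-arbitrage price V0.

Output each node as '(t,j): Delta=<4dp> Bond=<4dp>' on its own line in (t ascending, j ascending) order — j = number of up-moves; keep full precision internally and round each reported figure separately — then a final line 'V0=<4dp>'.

(0,0): Delta=0.9116 Bond=-29.7689
(1,0): Delta=0.7208 Bond=-23.3557
(1,1): Delta=0.9669 Bond=-39.9455
(2,0): Delta=0.2659 Bond=-7.4133
(2,1): Delta=0.8525 Bond=-37.0681
(2,2): Delta=1.0000 Bond=-50.5936
(3,0): Delta=0.0000 Bond=0.0000
(3,1): Delta=0.3429 Bond=-13.0011
(3,2): Delta=1.0000 Bond=-58.1826
(3,3): Delta=1.0000 Bond=-58.1826
V0=39.5142

No-arbitrage ⇒ martingale measure with p* = (R−d)/(u−d) = 0.6557.
At expiry t=4: V(4,0)=0.0000, V(4,1)=0.0000, V(4,2)=12.1604, V(4,3)=76.4710, V(4,4)=193.0875
(3,0): S=32.0625. Δ = (V_up−V_dn)/(S_up−S_dn) = (0.0000−0.0000)/(43.6050−24.0469) = 0.0000. V = [p*·0.0000 + (1−p*)·0.0000]/1.15 = 0.0000. B = V − Δ·S = 0.0000.
(3,1): S=58.1400. Δ = (V_up−V_dn)/(S_up−S_dn) = (12.1604−0.0000)/(79.0704−43.6050) = 0.3429. V = [p*·12.1604 + (1−p*)·0.0000]/1.15 = 6.9339. B = V − Δ·S = -13.0011.
(3,2): S=105.4272. Δ = (V_up−V_dn)/(S_up−S_dn) = (76.4710−12.1604)/(143.3810−79.0704) = 1.0000. V = [p*·76.4710 + (1−p*)·12.1604]/1.15 = 47.2446. B = V − Δ·S = -58.1826.
(3,3): S=191.1747. Δ = (V_up−V_dn)/(S_up−S_dn) = (193.0875−76.4710)/(259.9975−143.3810) = 1.0000. V = [p*·193.0875 + (1−p*)·76.4710]/1.15 = 132.9920. B = V − Δ·S = -58.1826.
(2,0): S=42.7500. Δ = (V_up−V_dn)/(S_up−S_dn) = (6.9339−0.0000)/(58.1400−32.0625) = 0.2659. V = [p*·6.9339 + (1−p*)·0.0000]/1.15 = 3.9538. B = V − Δ·S = -7.4133.
(2,1): S=77.5200. Δ = (V_up−V_dn)/(S_up−S_dn) = (47.2446−6.9339)/(105.4272−58.1400) = 0.8525. V = [p*·47.2446 + (1−p*)·6.9339]/1.15 = 29.0149. B = V − Δ·S = -37.0681.
(2,2): S=140.5696. Δ = (V_up−V_dn)/(S_up−S_dn) = (132.9920−47.2446)/(191.1747−105.4272) = 1.0000. V = [p*·132.9920 + (1−p*)·47.2446]/1.15 = 89.9760. B = V − Δ·S = -50.5936.
(1,0): S=57.0000. Δ = (V_up−V_dn)/(S_up−S_dn) = (29.0149−3.9538)/(77.5200−42.7500) = 0.7208. V = [p*·29.0149 + (1−p*)·3.9538]/1.15 = 17.7281. B = V − Δ·S = -23.3557.
(1,1): S=103.3600. Δ = (V_up−V_dn)/(S_up−S_dn) = (89.9760−29.0149)/(140.5696−77.5200) = 0.9669. V = [p*·89.9760 + (1−p*)·29.0149]/1.15 = 59.9908. B = V − Δ·S = -39.9455.
(0,0): S=76.0000. Δ = (V_up−V_dn)/(S_up−S_dn) = (59.9908−17.7281)/(103.3600−57.0000) = 0.9116. V = [p*·59.9908 + (1−p*)·17.7281]/1.15 = 39.5142. B = V − Δ·S = -29.7689.
The time-0 hedge costs 39.5142, which is the no-arbitrage price.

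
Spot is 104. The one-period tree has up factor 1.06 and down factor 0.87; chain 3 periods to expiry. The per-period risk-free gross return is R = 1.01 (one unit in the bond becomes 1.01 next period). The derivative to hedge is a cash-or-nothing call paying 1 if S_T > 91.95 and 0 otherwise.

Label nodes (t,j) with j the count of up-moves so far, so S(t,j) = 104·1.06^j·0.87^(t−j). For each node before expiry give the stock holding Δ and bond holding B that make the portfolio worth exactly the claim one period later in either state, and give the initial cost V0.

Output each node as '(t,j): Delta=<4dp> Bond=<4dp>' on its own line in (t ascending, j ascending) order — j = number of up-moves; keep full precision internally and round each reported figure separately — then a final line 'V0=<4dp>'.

The replicating-portfolio and risk-neutral prices coincide; use p* = (1.01−0.87)/(1.06−0.87) = 0.7368 for the latter.
Payoff layer (t=3): V(3,0)=0.0000, V(3,1)=0.0000, V(3,2)=1.0000, V(3,3)=1.0000
  t=2,j=0: stock 78.7176 → up 83.4407 (V=0.0000), down 68.4843 (V=0.0000). Price 0.0000; hedge Δ=0.0000, bond B=0.0000.
  t=2,j=1: stock 95.9088 → up 101.6633 (V=1.0000), down 83.4407 (V=0.0000). Price 0.7295; hedge Δ=0.0549, bond B=-4.5336.
  t=2,j=2: stock 116.8544 → up 123.8657 (V=1.0000), down 101.6633 (V=1.0000). Price 0.9901; hedge Δ=0.0000, bond B=0.9901.
  t=1,j=0: stock 90.4800 → up 95.9088 (V=0.7295), down 78.7176 (V=0.0000). Price 0.5322; hedge Δ=0.0424, bond B=-3.3075.
  t=1,j=1: stock 110.2400 → up 116.8544 (V=0.9901), down 95.9088 (V=0.7295). Price 0.9124; hedge Δ=0.0124, bond B=-0.4589.
  t=0,j=0: stock 104.0000 → up 110.2400 (V=0.9124), down 90.4800 (V=0.5322). Price 0.8043; hedge Δ=0.0192, bond B=-1.1966.
The time-0 hedge costs 0.8043, which is the no-arbitrage price.

(0,0): Delta=0.0192 Bond=-1.1966
(1,0): Delta=0.0424 Bond=-3.3075
(1,1): Delta=0.0124 Bond=-0.4589
(2,0): Delta=0.0000 Bond=0.0000
(2,1): Delta=0.0549 Bond=-4.5336
(2,2): Delta=0.0000 Bond=0.9901
V0=0.8043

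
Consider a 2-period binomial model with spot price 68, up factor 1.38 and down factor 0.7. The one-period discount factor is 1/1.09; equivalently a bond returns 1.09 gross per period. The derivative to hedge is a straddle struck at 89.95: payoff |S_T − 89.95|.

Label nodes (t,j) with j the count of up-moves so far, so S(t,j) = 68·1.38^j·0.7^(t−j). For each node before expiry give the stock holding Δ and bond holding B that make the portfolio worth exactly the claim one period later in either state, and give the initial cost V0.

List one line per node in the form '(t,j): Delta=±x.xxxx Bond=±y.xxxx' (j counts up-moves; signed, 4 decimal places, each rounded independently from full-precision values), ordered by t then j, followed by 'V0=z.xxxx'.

(0,0): Delta=-0.0999 Bond=36.4031
(1,0): Delta=-1.0000 Bond=82.5229
(1,1): Delta=0.2396 Bond=7.8213
V0=29.6082

Since d<R<u, set p* = (R−d)/(u−d) = 0.5735; price each node as the discounted p*-expectation of its children.
Terminal payoffs: V(2,0)=56.6300, V(2,1)=24.2620, V(2,2)=39.5492
(1,0): S=47.6000. Δ = (V_up−V_dn)/(S_up−S_dn) = (24.2620−56.6300)/(65.6880−33.3200) = -1.0000. V = [p*·24.2620 + (1−p*)·56.6300]/1.09 = 34.9229. B = V − Δ·S = 82.5229.
(1,1): S=93.8400. Δ = (V_up−V_dn)/(S_up−S_dn) = (39.5492−24.2620)/(129.4992−65.6880) = 0.2396. V = [p*·39.5492 + (1−p*)·24.2620]/1.09 = 30.3024. B = V − Δ·S = 7.8213.
(0,0): S=68.0000. Δ = (V_up−V_dn)/(S_up−S_dn) = (30.3024−34.9229)/(93.8400−47.6000) = -0.0999. V = [p*·30.3024 + (1−p*)·34.9229]/1.09 = 29.6082. B = V − Δ·S = 36.4031.
Root portfolio cost Δ·68+B reproduces V0=29.6082.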